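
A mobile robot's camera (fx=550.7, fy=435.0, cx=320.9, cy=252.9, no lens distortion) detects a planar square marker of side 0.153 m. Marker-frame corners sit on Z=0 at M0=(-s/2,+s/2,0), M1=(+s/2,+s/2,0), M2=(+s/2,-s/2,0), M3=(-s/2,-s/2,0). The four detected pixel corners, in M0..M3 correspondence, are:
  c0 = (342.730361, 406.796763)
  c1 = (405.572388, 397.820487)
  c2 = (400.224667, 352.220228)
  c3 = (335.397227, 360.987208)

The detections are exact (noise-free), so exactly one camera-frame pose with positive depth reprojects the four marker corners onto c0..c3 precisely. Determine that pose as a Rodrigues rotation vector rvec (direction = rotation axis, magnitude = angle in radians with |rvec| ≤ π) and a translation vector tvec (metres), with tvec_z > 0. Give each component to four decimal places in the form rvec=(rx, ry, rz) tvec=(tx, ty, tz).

Intrinsics K: fx=550.7, fy=435.0, cx=320.9, cy=252.9
Marker side s = 0.153 m; corners in marker frame (Z=0):
  M0 = (-0.0765, +0.0765, 0)
  M1 = (+0.0765, +0.0765, 0)
  M2 = (+0.0765, -0.0765, 0)
  M3 = (-0.0765, -0.0765, 0)
Detected image corners:
  c0 = (342.730361, 406.796763) px
  c1 = (405.572388, 397.820487) px
  c2 = (400.224667, 352.220228) px
  c3 = (335.397227, 360.987208) px
Planar DLT: solve 8×8 A·h = b for H (H[2,2]=1):
  H  [+442.37793 +114.31284 +371.19504]
  H  [-32.16284 +373.29277 +379.77663]
  H  [+0.06808 +0.19652 +1.00000]
B = K⁻¹H; ‖b₁‖=0.775019, ‖b₂‖=0.775019; λ = 2/(‖b₁‖+‖b₂‖) = 1.290291, sign → tz>0 ⇒ λ=+1.290291
r₁ = λ·B[:,0] = (+0.98531,-0.14647,+0.08784); r₂ = λ·B[:,1] = (+0.12008,+0.95984,+0.25357)
r₃ = r₁×r₂ = (-0.12145,-0.23930,+0.96332); SVD([r₁ r₂ r₃]) → R = UVᵀ:
  R  [+0.98531 +0.12008 -0.12145]
  R  [-0.14647 +0.95984 -0.23930]
  R  [+0.08784 +0.25357 +0.96332]
t = (+0.11784, +0.37634, +1.29029) m
tr R = 2.908464; θ = arccos((tr R − 1)/2) = 0.303716 rad = 17.402°
axis k = ((R−Rᵀ)₃₂, (R−Rᵀ)₁₃, (R−Rᵀ)₂₁) / (2 sinθ) = (+0.824007, -0.349901, -0.445626)
rvec = θ·k = (+0.250264, -0.106270, -0.135343)

rvec=(0.2503, -0.1063, -0.1353) tvec=(0.1178, 0.3763, 1.2903)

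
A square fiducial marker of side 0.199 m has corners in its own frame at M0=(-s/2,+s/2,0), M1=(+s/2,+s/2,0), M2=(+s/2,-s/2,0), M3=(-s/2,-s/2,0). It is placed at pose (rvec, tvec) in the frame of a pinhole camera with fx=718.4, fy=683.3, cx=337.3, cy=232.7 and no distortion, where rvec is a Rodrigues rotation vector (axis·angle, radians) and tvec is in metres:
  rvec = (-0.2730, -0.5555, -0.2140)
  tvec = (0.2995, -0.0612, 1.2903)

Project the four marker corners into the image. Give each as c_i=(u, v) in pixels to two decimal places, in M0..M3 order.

c0=(481.44, 258.00) c1=(559.10, 243.01) c2=(524.22, 148.82) c3=(445.96, 155.21)

Intrinsics K: fx=718.4, fy=683.3, cx=337.3, cy=232.7
Marker side s = 0.199 m; corners in marker frame (Z=0):
  M0 = (-0.0995, +0.0995, 0)
  M1 = (+0.0995, +0.0995, 0)
  M2 = (+0.0995, -0.0995, 0)
  M3 = (-0.0995, -0.0995, 0)
rvec = (-0.2730, -0.5555, -0.2140), |rvec| = θ = 0.65491 rad = 37.523°
Rodrigues: sinθ=0.60909, 1−cosθ=0.20690; R = I + sinθ·[k]× + (1−cosθ)·[k]×²:
    [+0.82906 +0.27218 -0.48845]
    [-0.12587 +0.94196 +0.31124]
    [+0.54482 -0.19655 +0.81519]
t = (0.2995, -0.0612, 1.2903) m
M0: Pc = R·M0+t = (+0.24409, +0.04505, +1.21653); u = 718.4·(+0.24409)/1.21653 + 337.3 = 481.4432, v = 683.3·(+0.04505)/1.21653 + 232.7 = 258.0031
M1: Pc = R·M1+t = (+0.40907, +0.02000, +1.32495); u = 718.4·(+0.40907)/1.32495 + 337.3 = 559.1028, v = 683.3·(+0.02000)/1.32495 + 232.7 = 243.0145
M2: Pc = R·M2+t = (+0.35491, -0.16745, +1.36407); u = 718.4·(+0.35491)/1.36407 + 337.3 = 524.2166, v = 683.3·(-0.16745)/1.36407 + 232.7 = 148.8199
M3: Pc = R·M3+t = (+0.18993, -0.14240, +1.25565); u = 718.4·(+0.18993)/1.25565 + 337.3 = 445.9638, v = 683.3·(-0.14240)/1.25565 + 232.7 = 155.2084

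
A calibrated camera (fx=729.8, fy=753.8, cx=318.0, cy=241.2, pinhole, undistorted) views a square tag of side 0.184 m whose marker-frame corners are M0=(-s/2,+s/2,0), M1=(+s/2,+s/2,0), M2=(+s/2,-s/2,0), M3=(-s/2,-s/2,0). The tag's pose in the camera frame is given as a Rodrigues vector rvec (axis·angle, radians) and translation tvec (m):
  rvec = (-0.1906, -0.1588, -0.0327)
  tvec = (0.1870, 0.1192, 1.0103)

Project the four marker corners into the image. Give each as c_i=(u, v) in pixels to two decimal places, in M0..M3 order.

Intrinsics K: fx=729.8, fy=753.8, cx=318.0, cy=241.2
Marker side s = 0.184 m; corners in marker frame (Z=0):
  M0 = (-0.0920, +0.0920, 0)
  M1 = (+0.0920, +0.0920, 0)
  M2 = (+0.0920, -0.0920, 0)
  M3 = (-0.0920, -0.0920, 0)
rvec = (-0.1906, -0.1588, -0.0327), |rvec| = θ = 0.25023 rad = 14.337°
Rodrigues: sinθ=0.24763, 1−cosθ=0.03114; R = I + sinθ·[k]× + (1−cosθ)·[k]×²:
    [+0.98693 +0.04741 -0.15405]
    [-0.01730 +0.98140 +0.19120]
    [+0.16025 -0.18603 +0.96939]
t = (0.1870, 0.1192, 1.0103) m
M0: Pc = R·M0+t = (+0.10057, +0.21108, +0.97844); u = 729.8·(+0.10057)/0.97844 + 318.0 = 393.0094, v = 753.8·(+0.21108)/0.97844 + 241.2 = 403.8184
M1: Pc = R·M1+t = (+0.28216, +0.20790, +1.00793); u = 729.8·(+0.28216)/1.00793 + 318.0 = 522.3002, v = 753.8·(+0.20790)/1.00793 + 241.2 = 396.6799
M2: Pc = R·M2+t = (+0.27343, +0.02732, +1.04216); u = 729.8·(+0.27343)/1.04216 + 318.0 = 509.4804, v = 753.8·(+0.02732)/1.04216 + 241.2 = 260.9602
M3: Pc = R·M3+t = (+0.09184, +0.03050, +1.01267); u = 729.8·(+0.09184)/1.01267 + 318.0 = 384.1866, v = 753.8·(+0.03050)/1.01267 + 241.2 = 263.9057

c0=(393.01, 403.82) c1=(522.30, 396.68) c2=(509.48, 260.96) c3=(384.19, 263.91)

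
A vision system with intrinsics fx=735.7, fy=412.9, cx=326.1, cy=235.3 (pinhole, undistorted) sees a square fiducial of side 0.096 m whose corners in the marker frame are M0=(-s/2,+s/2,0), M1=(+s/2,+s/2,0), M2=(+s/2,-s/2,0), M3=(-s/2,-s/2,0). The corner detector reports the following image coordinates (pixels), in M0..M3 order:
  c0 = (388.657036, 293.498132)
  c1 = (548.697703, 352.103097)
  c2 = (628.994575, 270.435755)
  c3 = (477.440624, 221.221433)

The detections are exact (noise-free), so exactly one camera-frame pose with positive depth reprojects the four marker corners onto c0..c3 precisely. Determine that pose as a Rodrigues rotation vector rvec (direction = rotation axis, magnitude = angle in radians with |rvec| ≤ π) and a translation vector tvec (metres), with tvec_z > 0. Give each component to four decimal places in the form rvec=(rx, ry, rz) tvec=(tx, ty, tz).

Intrinsics K: fx=735.7, fy=412.9, cx=326.1, cy=235.3
Marker side s = 0.096 m; corners in marker frame (Z=0):
  M0 = (-0.0480, +0.0480, 0)
  M1 = (+0.0480, +0.0480, 0)
  M2 = (+0.0480, -0.0480, 0)
  M3 = (-0.0480, -0.0480, 0)
Detected image corners:
  c0 = (388.657036, 293.498132) px
  c1 = (548.697703, 352.103097) px
  c2 = (628.994575, 270.435755) px
  c3 = (477.440624, 221.221433) px
Planar DLT: solve 8×8 A·h = b for H (H[2,2]=1):
  H  [+1297.57877 -1347.36870 +510.42909]
  H  [+379.47844 +541.33699 +281.81310]
  H  [-0.63290 -0.91085 +1.00000]
B = K⁻¹H; ‖b₁‖=2.493448, ‖b₂‖=2.493448; λ = 2/(‖b₁‖+‖b₂‖) = 0.401051, sign → tz>0 ⇒ λ=+0.401051
r₁ = λ·B[:,0] = (+0.81986,+0.51324,-0.25382); r₂ = λ·B[:,1] = (-0.57257,+0.73398,-0.36530)
r₃ = r₁×r₂ = (-0.00118,+0.44482,+0.89562); SVD([r₁ r₂ r₃]) → R = UVᵀ:
  R  [+0.81986 -0.57257 -0.00118]
  R  [+0.51324 +0.73398 +0.44482]
  R  [-0.25382 -0.36530 +0.89562]
t = (+0.10048, +0.04518, +0.40105) m
tr R = 2.449448; θ = arccos((tr R − 1)/2) = 0.760163 rad = 43.554°
axis k = ((R−Rᵀ)₃₂, (R−Rᵀ)₁₃, (R−Rᵀ)₂₁) / (2 sinθ) = (-0.587864, +0.183328, +0.787913)
rvec = θ·k = (-0.446872, +0.139359, +0.598942)

rvec=(-0.4469, 0.1394, 0.5989) tvec=(0.1005, 0.0452, 0.4011)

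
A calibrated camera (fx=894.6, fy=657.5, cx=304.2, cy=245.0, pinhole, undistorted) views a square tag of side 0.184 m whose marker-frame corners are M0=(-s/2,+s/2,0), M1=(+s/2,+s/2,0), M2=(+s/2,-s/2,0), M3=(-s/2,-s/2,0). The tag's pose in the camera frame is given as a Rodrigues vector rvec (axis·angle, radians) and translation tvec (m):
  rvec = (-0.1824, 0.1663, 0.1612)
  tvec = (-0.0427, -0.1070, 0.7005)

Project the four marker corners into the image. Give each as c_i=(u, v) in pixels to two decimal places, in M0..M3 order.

Intrinsics K: fx=894.6, fy=657.5, cx=304.2, cy=245.0
Marker side s = 0.184 m; corners in marker frame (Z=0):
  M0 = (-0.0920, +0.0920, 0)
  M1 = (+0.0920, +0.0920, 0)
  M2 = (+0.0920, -0.0920, 0)
  M3 = (-0.0920, -0.0920, 0)
rvec = (-0.1824, 0.1663, 0.1612), |rvec| = θ = 0.29481 rad = 16.891°
Rodrigues: sinθ=0.29055, 1−cosθ=0.04314; R = I + sinθ·[k]× + (1−cosθ)·[k]×²:
    [+0.97337 -0.17393 +0.14931]
    [+0.14382 +0.97059 +0.19308]
    [-0.17850 -0.16646 +0.96976]
t = (-0.0427, -0.1070, 0.7005) m
M0: Pc = R·M0+t = (-0.14825, -0.03094, +0.70161); u = 894.6·(-0.14825)/0.70161 + 304.2 = 115.1678, v = 657.5·(-0.03094)/0.70161 + 245.0 = 216.0076
M1: Pc = R·M1+t = (+0.03085, -0.00447, +0.66876); u = 894.6·(+0.03085)/0.66876 + 304.2 = 345.4659, v = 657.5·(-0.00447)/0.66876 + 245.0 = 240.6006
M2: Pc = R·M2+t = (+0.06285, -0.18306, +0.69939); u = 894.6·(+0.06285)/0.69939 + 304.2 = 384.5947, v = 657.5·(-0.18306)/0.69939 + 245.0 = 72.9026
M3: Pc = R·M3+t = (-0.11625, -0.20953, +0.73224); u = 894.6·(-0.11625)/0.73224 + 304.2 = 162.1748, v = 657.5·(-0.20953)/0.73224 + 245.0 = 56.8601

c0=(115.17, 216.01) c1=(345.47, 240.60) c2=(384.59, 72.90) c3=(162.17, 56.86)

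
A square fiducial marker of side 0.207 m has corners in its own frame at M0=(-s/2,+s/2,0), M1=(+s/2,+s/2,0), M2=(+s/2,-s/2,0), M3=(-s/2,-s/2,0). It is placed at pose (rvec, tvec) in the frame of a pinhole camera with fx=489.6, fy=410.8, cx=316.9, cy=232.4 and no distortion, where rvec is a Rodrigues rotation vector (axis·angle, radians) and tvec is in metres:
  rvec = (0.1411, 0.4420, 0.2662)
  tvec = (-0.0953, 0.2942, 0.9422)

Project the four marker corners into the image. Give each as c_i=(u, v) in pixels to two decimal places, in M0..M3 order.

c0=(215.22, 381.25) c1=(301.82, 420.99) c2=(326.83, 337.22) c3=(234.50, 303.09)

Intrinsics K: fx=489.6, fy=410.8, cx=316.9, cy=232.4
Marker side s = 0.207 m; corners in marker frame (Z=0):
  M0 = (-0.1035, +0.1035, 0)
  M1 = (+0.1035, +0.1035, 0)
  M2 = (+0.1035, -0.1035, 0)
  M3 = (-0.1035, -0.1035, 0)
rvec = (0.1411, 0.4420, 0.2662), |rvec| = θ = 0.53492 rad = 30.648°
Rodrigues: sinθ=0.50977, 1−cosθ=0.13969; R = I + sinθ·[k]× + (1−cosθ)·[k]×²:
    [+0.87003 -0.22324 +0.43956]
    [+0.28413 +0.95569 -0.07703]
    [-0.40288 +0.19191 +0.89491]
t = (-0.0953, 0.2942, 0.9422) m
M0: Pc = R·M0+t = (-0.20845, +0.36371, +1.00376); u = 489.6·(-0.20845)/1.00376 + 316.9 = 215.2236, v = 410.8·(+0.36371)/1.00376 + 232.4 = 381.2505
M1: Pc = R·M1+t = (-0.02836, +0.42252, +0.92036); u = 489.6·(-0.02836)/0.92036 + 316.9 = 301.8151, v = 410.8·(+0.42252)/0.92036 + 232.4 = 420.9903
M2: Pc = R·M2+t = (+0.01785, +0.22469, +0.88064); u = 489.6·(+0.01785)/0.88064 + 316.9 = 326.8258, v = 410.8·(+0.22469)/0.88064 + 232.4 = 337.2152
M3: Pc = R·M3+t = (-0.16224, +0.16588, +0.96404); u = 489.6·(-0.16224)/0.96404 + 316.9 = 234.5025, v = 410.8·(+0.16588)/0.96404 + 232.4 = 303.0851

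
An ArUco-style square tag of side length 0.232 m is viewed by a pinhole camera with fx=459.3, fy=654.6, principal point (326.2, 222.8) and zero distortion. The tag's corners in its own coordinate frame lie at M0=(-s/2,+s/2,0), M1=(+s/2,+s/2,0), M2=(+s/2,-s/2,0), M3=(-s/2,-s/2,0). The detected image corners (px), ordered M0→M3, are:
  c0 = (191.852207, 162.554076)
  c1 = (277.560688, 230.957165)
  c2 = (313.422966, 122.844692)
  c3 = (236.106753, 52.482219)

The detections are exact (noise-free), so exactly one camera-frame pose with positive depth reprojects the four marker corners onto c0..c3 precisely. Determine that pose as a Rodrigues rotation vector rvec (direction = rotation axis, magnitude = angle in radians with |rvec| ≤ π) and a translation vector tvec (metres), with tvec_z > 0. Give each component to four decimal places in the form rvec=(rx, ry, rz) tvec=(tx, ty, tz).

rvec=(-0.2828, -0.4041, 0.4603) tvec=(-0.1719, -0.1414, 1.1366)

Intrinsics K: fx=459.3, fy=654.6, cx=326.2, cy=222.8
Marker side s = 0.232 m; corners in marker frame (Z=0):
  M0 = (-0.1160, +0.1160, 0)
  M1 = (+0.1160, +0.1160, 0)
  M2 = (+0.1160, -0.1160, 0)
  M3 = (-0.1160, -0.1160, 0)
Detected image corners:
  c0 = (191.852207, 162.554076) px
  c1 = (277.560688, 230.957165) px
  c2 = (313.422966, 122.844692) px
  c3 = (236.106753, 52.482219) px
Planar DLT: solve 8×8 A·h = b for H (H[2,2]=1):
  H  [+420.49956 -250.83394 +256.74933]
  H  [+338.18290 +426.13115 +141.35634]
  H  [+0.27402 -0.30912 +1.00000]
B = K⁻¹H; ‖b₁‖=0.879793, ‖b₂‖=0.879793; λ = 2/(‖b₁‖+‖b₂‖) = 1.136631, sign → tz>0 ⇒ λ=+1.136631
r₁ = λ·B[:,0] = (+0.81941,+0.48121,+0.31146); r₂ = λ·B[:,1] = (-0.37121,+0.85951,-0.35135)
r₃ = r₁×r₂ = (-0.43677,+0.17229,+0.88292); SVD([r₁ r₂ r₃]) → R = UVᵀ:
  R  [+0.81941 -0.37121 -0.43677]
  R  [+0.48121 +0.85951 +0.17229]
  R  [+0.31146 -0.35135 +0.88292]
t = (-0.17187, -0.14142, +1.13663) m
tr R = 2.561842; θ = arccos((tr R − 1)/2) = 0.674657 rad = 38.655°
axis k = ((R−Rᵀ)₃₂, (R−Rᵀ)₁₃, (R−Rᵀ)₂₁) / (2 sinθ) = (-0.419162, -0.598937, +0.682332)
rvec = θ·k = (-0.282790, -0.404077, +0.460341)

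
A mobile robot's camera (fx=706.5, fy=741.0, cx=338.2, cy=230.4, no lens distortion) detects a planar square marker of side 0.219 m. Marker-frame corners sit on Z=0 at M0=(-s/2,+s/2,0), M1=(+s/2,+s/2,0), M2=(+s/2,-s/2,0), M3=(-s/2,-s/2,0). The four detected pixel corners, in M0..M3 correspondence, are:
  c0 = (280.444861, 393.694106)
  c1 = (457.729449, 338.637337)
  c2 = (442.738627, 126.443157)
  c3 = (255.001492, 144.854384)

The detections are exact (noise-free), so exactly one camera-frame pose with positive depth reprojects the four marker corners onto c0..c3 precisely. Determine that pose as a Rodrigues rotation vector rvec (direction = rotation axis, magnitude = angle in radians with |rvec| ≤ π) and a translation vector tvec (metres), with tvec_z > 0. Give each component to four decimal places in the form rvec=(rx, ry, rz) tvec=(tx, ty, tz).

rvec=(0.0950, -0.5636, -0.1259) tvec=(0.0282, 0.0200, 0.6976)

Intrinsics K: fx=706.5, fy=741.0, cx=338.2, cy=230.4
Marker side s = 0.219 m; corners in marker frame (Z=0):
  M0 = (-0.1095, +0.1095, 0)
  M1 = (+0.1095, +0.1095, 0)
  M2 = (+0.1095, -0.1095, 0)
  M3 = (-0.1095, -0.1095, 0)
Detected image corners:
  c0 = (280.444861, 393.694106) px
  c1 = (457.729449, 338.637337) px
  c2 = (442.738627, 126.443157) px
  c3 = (255.001492, 144.854384) px
Planar DLT: solve 8×8 A·h = b for H (H[2,2]=1):
  H  [+1103.67911 +154.22848 +366.71245]
  H  [+19.88239 +1090.33033 +251.63630]
  H  [+0.75425 +0.17796 +1.00000]
B = K⁻¹H; ‖b₁‖=1.433430, ‖b₂‖=1.433430; λ = 2/(‖b₁‖+‖b₂‖) = 0.697628, sign → tz>0 ⇒ λ=+0.697628
r₁ = λ·B[:,0] = (+0.83793,-0.14489,+0.52619); r₂ = λ·B[:,1] = (+0.09286,+0.98791,+0.12415)
r₃ = r₁×r₂ = (-0.53781,-0.05517,+0.84126); SVD([r₁ r₂ r₃]) → R = UVᵀ:
  R  [+0.83793 +0.09286 -0.53781]
  R  [-0.14489 +0.98791 -0.05517]
  R  [+0.52619 +0.12415 +0.84126]
t = (+0.02815, +0.01999, +0.69763) m
tr R = 2.667098; θ = arccos((tr R − 1)/2) = 0.585295 rad = 33.535°
axis k = ((R−Rᵀ)₃₂, (R−Rᵀ)₁₃, (R−Rᵀ)₂₁) / (2 sinθ) = (+0.162294, -0.962994, -0.215181)
rvec = θ·k = (+0.094990, -0.563636, -0.125944)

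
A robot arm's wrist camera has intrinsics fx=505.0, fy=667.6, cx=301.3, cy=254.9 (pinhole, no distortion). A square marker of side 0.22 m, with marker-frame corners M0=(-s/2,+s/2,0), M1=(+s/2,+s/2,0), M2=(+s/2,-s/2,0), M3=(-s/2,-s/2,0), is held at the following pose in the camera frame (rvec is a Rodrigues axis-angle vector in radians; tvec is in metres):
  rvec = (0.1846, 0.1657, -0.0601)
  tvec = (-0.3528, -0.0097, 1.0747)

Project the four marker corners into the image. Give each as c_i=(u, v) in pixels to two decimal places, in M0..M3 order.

Intrinsics K: fx=505.0, fy=667.6, cx=301.3, cy=254.9
Marker side s = 0.22 m; corners in marker frame (Z=0):
  M0 = (-0.1100, +0.1100, 0)
  M1 = (+0.1100, +0.1100, 0)
  M2 = (+0.1100, -0.1100, 0)
  M3 = (-0.1100, -0.1100, 0)
rvec = (0.1846, 0.1657, -0.0601), |rvec| = θ = 0.25524 rad = 14.624°
Rodrigues: sinθ=0.25247, 1−cosθ=0.03240; R = I + sinθ·[k]× + (1−cosθ)·[k]×²:
    [+0.98455 +0.07466 +0.15839]
    [-0.04424 +0.98126 -0.18755]
    [-0.16942 +0.17765 +0.96940]
t = (-0.3528, -0.0097, 1.0747) m
M0: Pc = R·M0+t = (-0.45289, +0.10310, +1.11288); u = 505.0·(-0.45289)/1.11288 + 301.3 = 95.7893, v = 667.6·(+0.10310)/1.11288 + 254.9 = 316.7510
M1: Pc = R·M1+t = (-0.23629, +0.09337, +1.07560); u = 505.0·(-0.23629)/1.07560 + 301.3 = 190.3626, v = 667.6·(+0.09337)/1.07560 + 254.9 = 312.8536
M2: Pc = R·M2+t = (-0.25271, -0.12250, +1.03652); u = 505.0·(-0.25271)/1.03652 + 301.3 = 178.1770, v = 667.6·(-0.12250)/1.03652 + 254.9 = 175.9976
M3: Pc = R·M3+t = (-0.46931, -0.11277, +1.07380); u = 505.0·(-0.46931)/1.07380 + 301.3 = 80.5846, v = 667.6·(-0.11277)/1.07380 + 254.9 = 184.7873

c0=(95.79, 316.75) c1=(190.36, 312.85) c2=(178.18, 176.00) c3=(80.58, 184.79)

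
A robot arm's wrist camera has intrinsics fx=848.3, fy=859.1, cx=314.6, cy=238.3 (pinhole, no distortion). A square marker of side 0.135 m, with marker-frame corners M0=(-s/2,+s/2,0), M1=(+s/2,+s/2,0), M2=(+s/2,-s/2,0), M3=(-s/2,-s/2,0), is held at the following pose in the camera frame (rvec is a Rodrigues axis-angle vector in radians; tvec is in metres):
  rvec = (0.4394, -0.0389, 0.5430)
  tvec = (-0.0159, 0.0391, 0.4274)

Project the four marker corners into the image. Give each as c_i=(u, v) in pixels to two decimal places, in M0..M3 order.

c0=(108.03, 349.81) c1=(328.69, 467.76) c2=(472.08, 281.34) c3=(228.80, 137.63)

Intrinsics K: fx=848.3, fy=859.1, cx=314.6, cy=238.3
Marker side s = 0.135 m; corners in marker frame (Z=0):
  M0 = (-0.0675, +0.0675, 0)
  M1 = (+0.0675, +0.0675, 0)
  M2 = (+0.0675, -0.0675, 0)
  M3 = (-0.0675, -0.0675, 0)
rvec = (0.4394, -0.0389, 0.5430), |rvec| = θ = 0.69960 rad = 40.084°
Rodrigues: sinθ=0.64391, 1−cosθ=0.23490; R = I + sinθ·[k]× + (1−cosθ)·[k]×²:
    [+0.85776 -0.50798 +0.07871]
    [+0.49157 +0.76583 -0.41456]
    [+0.15031 +0.39429 +0.90661]
t = (-0.0159, 0.0391, 0.4274) m
M0: Pc = R·M0+t = (-0.10809, +0.05761, +0.44387); u = 848.3·(-0.10809)/0.44387 + 314.6 = 108.0276, v = 859.1·(+0.05761)/0.44387 + 238.3 = 349.8075
M1: Pc = R·M1+t = (+0.00771, +0.12397, +0.46416); u = 848.3·(+0.00771)/0.46416 + 314.6 = 328.6916, v = 859.1·(+0.12397)/0.46416 + 238.3 = 467.7608
M2: Pc = R·M2+t = (+0.07629, +0.02059, +0.41093); u = 848.3·(+0.07629)/0.41093 + 314.6 = 472.0835, v = 859.1·(+0.02059)/0.41093 + 238.3 = 281.3412
M3: Pc = R·M3+t = (-0.03951, -0.04577, +0.39064); u = 848.3·(-0.03951)/0.39064 + 314.6 = 228.8005, v = 859.1·(-0.04577)/0.39064 + 238.3 = 137.6316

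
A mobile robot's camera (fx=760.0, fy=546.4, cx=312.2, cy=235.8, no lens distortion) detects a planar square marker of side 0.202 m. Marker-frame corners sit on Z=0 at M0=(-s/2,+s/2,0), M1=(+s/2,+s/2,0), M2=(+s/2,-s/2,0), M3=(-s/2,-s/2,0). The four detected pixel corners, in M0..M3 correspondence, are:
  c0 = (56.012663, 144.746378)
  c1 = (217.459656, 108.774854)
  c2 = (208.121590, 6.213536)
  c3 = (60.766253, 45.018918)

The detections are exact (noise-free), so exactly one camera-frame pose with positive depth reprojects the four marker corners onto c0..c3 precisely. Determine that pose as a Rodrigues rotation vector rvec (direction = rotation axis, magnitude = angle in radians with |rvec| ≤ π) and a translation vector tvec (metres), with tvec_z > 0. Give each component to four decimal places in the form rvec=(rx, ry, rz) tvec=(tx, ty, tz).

rvec=(-0.3824, 0.3110, -0.1683) tvec=(-0.2059, -0.2580, 0.8739)

Intrinsics K: fx=760.0, fy=546.4, cx=312.2, cy=235.8
Marker side s = 0.202 m; corners in marker frame (Z=0):
  M0 = (-0.1010, +0.1010, 0)
  M1 = (+0.1010, +0.1010, 0)
  M2 = (+0.1010, -0.1010, 0)
  M3 = (-0.1010, -0.1010, 0)
Detected image corners:
  c0 = (56.012663, 144.746378) px
  c1 = (217.459656, 108.774854) px
  c2 = (208.121590, 6.213536) px
  c3 = (60.766253, 45.018918) px
Planar DLT: solve 8×8 A·h = b for H (H[2,2]=1):
  H  [+721.56035 -50.37292 +133.16751]
  H  [-208.57328 +466.42027 +74.47778]
  H  [-0.30405 -0.44730 +1.00000]
B = K⁻¹H; ‖b₁‖=1.144276, ‖b₂‖=1.144276; λ = 2/(‖b₁‖+‖b₂‖) = 0.873915, sign → tz>0 ⇒ λ=+0.873915
r₁ = λ·B[:,0] = (+0.93887,-0.21892,-0.26571); r₂ = λ·B[:,1] = (+0.10266,+0.91469,-0.39090)
r₃ = r₁×r₂ = (+0.32862,+0.33973,+0.88124); SVD([r₁ r₂ r₃]) → R = UVᵀ:
  R  [+0.93887 +0.10266 +0.32862]
  R  [-0.21892 +0.91469 +0.33973]
  R  [-0.26571 -0.39090 +0.88124]
t = (-0.20587, -0.25802, +0.87391) m
tr R = 2.734800; θ = arccos((tr R − 1)/2) = 0.520843 rad = 29.842°
axis k = ((R−Rᵀ)₃₂, (R−Rᵀ)₁₃, (R−Rᵀ)₂₁) / (2 sinθ) = (-0.734137, +0.597189, -0.323123)
rvec = θ·k = (-0.382370, +0.311042, -0.168296)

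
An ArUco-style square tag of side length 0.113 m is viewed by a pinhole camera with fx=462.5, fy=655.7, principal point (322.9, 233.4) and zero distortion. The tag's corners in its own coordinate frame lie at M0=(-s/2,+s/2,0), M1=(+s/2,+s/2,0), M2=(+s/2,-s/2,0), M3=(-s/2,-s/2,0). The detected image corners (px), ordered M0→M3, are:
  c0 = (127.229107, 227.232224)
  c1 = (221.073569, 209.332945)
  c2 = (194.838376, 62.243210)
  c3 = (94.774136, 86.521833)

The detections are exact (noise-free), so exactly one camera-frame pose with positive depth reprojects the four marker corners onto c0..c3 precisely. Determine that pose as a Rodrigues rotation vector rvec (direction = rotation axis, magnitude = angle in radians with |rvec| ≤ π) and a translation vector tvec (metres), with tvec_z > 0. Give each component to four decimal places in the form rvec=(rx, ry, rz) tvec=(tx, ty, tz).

rvec=(0.3479, 0.1263, -0.1477) tvec=(-0.1774, -0.0644, 0.5013)

Intrinsics K: fx=462.5, fy=655.7, cx=322.9, cy=233.4
Marker side s = 0.113 m; corners in marker frame (Z=0):
  M0 = (-0.0565, +0.0565, 0)
  M1 = (+0.0565, +0.0565, 0)
  M2 = (+0.0565, -0.0565, 0)
  M3 = (-0.0565, -0.0565, 0)
Detected image corners:
  c0 = (127.229107, 227.232224) px
  c1 = (221.073569, 209.332945) px
  c2 = (194.838376, 62.243210) px
  c3 = (94.774136, 86.521833) px
Planar DLT: solve 8×8 A·h = b for H (H[2,2]=1):
  H  [+809.77732 +364.97659 +159.21300]
  H  [-228.89220 +1369.16417 +149.18093]
  H  [-0.29599 +0.65730 +1.00000]
B = K⁻¹H; ‖b₁‖=1.994714, ‖b₂‖=1.994714; λ = 2/(‖b₁‖+‖b₂‖) = 0.501325, sign → tz>0 ⇒ λ=+0.501325
r₁ = λ·B[:,0] = (+0.98135,-0.12218,-0.14839); r₂ = λ·B[:,1] = (+0.16556,+0.92952,+0.32952)
r₃ = r₁×r₂ = (+0.09767,-0.34794,+0.93241); SVD([r₁ r₂ r₃]) → R = UVᵀ:
  R  [+0.98135 +0.16556 +0.09767]
  R  [-0.12218 +0.92952 -0.34794]
  R  [-0.14839 +0.32952 +0.93241]
t = (-0.17743, -0.06439, +0.50133) m
tr R = 2.843287; θ = arccos((tr R − 1)/2) = 0.398501 rad = 22.832°
axis k = ((R−Rᵀ)₃₂, (R−Rᵀ)₁₃, (R−Rᵀ)₂₁) / (2 sinθ) = (+0.872935, +0.317046, -0.370763)
rvec = θ·k = (+0.347866, +0.126343, -0.147750)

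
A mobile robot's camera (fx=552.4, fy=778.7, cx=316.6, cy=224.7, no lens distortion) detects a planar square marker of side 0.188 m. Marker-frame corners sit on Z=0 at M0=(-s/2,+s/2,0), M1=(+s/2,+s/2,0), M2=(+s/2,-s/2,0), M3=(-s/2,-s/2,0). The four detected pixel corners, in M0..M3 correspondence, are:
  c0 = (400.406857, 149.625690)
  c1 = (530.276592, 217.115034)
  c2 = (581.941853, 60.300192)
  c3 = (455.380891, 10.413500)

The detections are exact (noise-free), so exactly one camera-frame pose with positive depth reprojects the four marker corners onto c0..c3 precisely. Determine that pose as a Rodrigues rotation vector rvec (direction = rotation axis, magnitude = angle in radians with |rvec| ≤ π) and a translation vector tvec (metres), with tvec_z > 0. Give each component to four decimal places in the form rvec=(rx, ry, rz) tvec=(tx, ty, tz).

Intrinsics K: fx=552.4, fy=778.7, cx=316.6, cy=224.7
Marker side s = 0.188 m; corners in marker frame (Z=0):
  M0 = (-0.0940, +0.0940, 0)
  M1 = (+0.0940, +0.0940, 0)
  M2 = (+0.0940, -0.0940, 0)
  M3 = (-0.0940, -0.0940, 0)
Detected image corners:
  c0 = (400.406857, 149.625690) px
  c1 = (530.276592, 217.115034) px
  c2 = (581.941853, 60.300192) px
  c3 = (455.380891, 10.413500) px
Planar DLT: solve 8×8 A·h = b for H (H[2,2]=1):
  H  [+437.52237 -453.11057 +489.87191]
  H  [+256.37867 +747.53710 +105.60382]
  H  [-0.49632 -0.34367 +1.00000]
B = K⁻¹H; ‖b₁‖=1.276085, ‖b₂‖=1.276085; λ = 2/(‖b₁‖+‖b₂‖) = 0.783647, sign → tz>0 ⇒ λ=+0.783647
r₁ = λ·B[:,0] = (+0.84359,+0.37024,-0.38894); r₂ = λ·B[:,1] = (-0.48844,+0.83000,-0.26931)
r₃ = r₁×r₂ = (+0.22311,+0.41716,+0.88102); SVD([r₁ r₂ r₃]) → R = UVᵀ:
  R  [+0.84359 -0.48844 +0.22311]
  R  [+0.37024 +0.83000 +0.41716]
  R  [-0.38894 -0.26931 +0.88102]
t = (+0.24581, -0.11985, +0.78365) m
tr R = 2.554612; θ = arccos((tr R − 1)/2) = 0.680424 rad = 38.985°
axis k = ((R−Rᵀ)₃₂, (R−Rᵀ)₁₃, (R−Rᵀ)₂₁) / (2 sinθ) = (-0.545584, +0.486429, +0.682441)
rvec = θ·k = (-0.371228, +0.330978, +0.464349)

rvec=(-0.3712, 0.3310, 0.4643) tvec=(0.2458, -0.1199, 0.7836)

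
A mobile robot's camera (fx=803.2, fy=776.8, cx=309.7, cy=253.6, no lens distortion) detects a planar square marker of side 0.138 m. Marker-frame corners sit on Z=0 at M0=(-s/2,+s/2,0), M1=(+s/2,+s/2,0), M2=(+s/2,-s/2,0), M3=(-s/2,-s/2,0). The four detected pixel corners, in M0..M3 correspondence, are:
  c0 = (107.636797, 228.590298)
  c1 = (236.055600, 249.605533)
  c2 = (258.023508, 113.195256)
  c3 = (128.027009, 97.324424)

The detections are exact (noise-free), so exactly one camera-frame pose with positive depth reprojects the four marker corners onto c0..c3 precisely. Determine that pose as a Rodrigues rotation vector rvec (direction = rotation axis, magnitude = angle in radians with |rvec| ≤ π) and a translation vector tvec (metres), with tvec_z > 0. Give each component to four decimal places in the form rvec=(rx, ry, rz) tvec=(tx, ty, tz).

Intrinsics K: fx=803.2, fy=776.8, cx=309.7, cy=253.6
Marker side s = 0.138 m; corners in marker frame (Z=0):
  M0 = (-0.0690, +0.0690, 0)
  M1 = (+0.0690, +0.0690, 0)
  M2 = (+0.0690, -0.0690, 0)
  M3 = (-0.0690, -0.0690, 0)
Detected image corners:
  c0 = (107.636797, 228.590298) px
  c1 = (236.055600, 249.605533) px
  c2 = (258.023508, 113.195256) px
  c3 = (128.027009, 97.324424) px
Planar DLT: solve 8×8 A·h = b for H (H[2,2]=1):
  H  [+884.40362 -145.71880 +181.13780]
  H  [+84.74791 +976.68643 +172.19136]
  H  [-0.28430 +0.04188 +1.00000]
B = K⁻¹H; ‖b₁‖=1.259940, ‖b₂‖=1.259940; λ = 2/(‖b₁‖+‖b₂‖) = 0.793689, sign → tz>0 ⇒ λ=+0.793689
r₁ = λ·B[:,0] = (+0.96094,+0.16026,-0.22565); r₂ = λ·B[:,1] = (-0.15681,+0.98707,+0.03324)
r₃ = r₁×r₂ = (+0.22806,+0.00344,+0.97364); SVD([r₁ r₂ r₃]) → R = UVᵀ:
  R  [+0.96094 -0.15681 +0.22806]
  R  [+0.16026 +0.98707 +0.00344]
  R  [-0.22565 +0.03324 +0.97364]
t = (-0.12704, -0.08318, +0.79369) m
tr R = 2.921648; θ = arccos((tr R − 1)/2) = 0.280837 rad = 16.091°
axis k = ((R−Rᵀ)₃₂, (R−Rᵀ)₁₃, (R−Rᵀ)₂₁) / (2 sinθ) = (+0.053756, +0.818494, +0.571995)
rvec = θ·k = (+0.015097, +0.229863, +0.160637)

rvec=(0.0151, 0.2299, 0.1606) tvec=(-0.1270, -0.0832, 0.7937)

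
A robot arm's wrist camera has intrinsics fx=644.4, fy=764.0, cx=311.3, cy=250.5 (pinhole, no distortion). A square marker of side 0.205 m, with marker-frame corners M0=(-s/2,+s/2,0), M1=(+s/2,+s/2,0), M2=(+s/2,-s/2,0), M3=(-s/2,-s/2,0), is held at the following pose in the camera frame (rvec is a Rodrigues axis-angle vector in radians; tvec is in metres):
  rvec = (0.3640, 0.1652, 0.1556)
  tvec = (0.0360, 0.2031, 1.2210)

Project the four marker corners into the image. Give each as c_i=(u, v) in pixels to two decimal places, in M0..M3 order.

c0=(272.63, 418.19) c1=(375.21, 444.55) c2=(393.00, 333.44) c3=(283.59, 307.95)

Intrinsics K: fx=644.4, fy=764.0, cx=311.3, cy=250.5
Marker side s = 0.205 m; corners in marker frame (Z=0):
  M0 = (-0.1025, +0.1025, 0)
  M1 = (+0.1025, +0.1025, 0)
  M2 = (+0.1025, -0.1025, 0)
  M3 = (-0.1025, -0.1025, 0)
rvec = (0.3640, 0.1652, 0.1556), |rvec| = θ = 0.42895 rad = 24.577°
Rodrigues: sinθ=0.41592, 1−cosθ=0.09060; R = I + sinθ·[k]× + (1−cosθ)·[k]×²:
    [+0.97464 -0.12126 +0.18807]
    [+0.18048 +0.92284 -0.34028]
    [-0.13229 +0.36560 +0.92132]
t = (0.0360, 0.2031, 1.2210) m
M0: Pc = R·M0+t = (-0.07633, +0.27919, +1.27203); u = 644.4·(-0.07633)/1.27203 + 311.3 = 272.6318, v = 764.0·(+0.27919)/1.27203 + 250.5 = 418.1863
M1: Pc = R·M1+t = (+0.12347, +0.31619, +1.24491); u = 644.4·(+0.12347)/1.24491 + 311.3 = 375.2119, v = 764.0·(+0.31619)/1.24491 + 250.5 = 444.5451
M2: Pc = R·M2+t = (+0.14833, +0.12701, +1.16997); u = 644.4·(+0.14833)/1.16997 + 311.3 = 392.9981, v = 764.0·(+0.12701)/1.16997 + 250.5 = 333.4376
M3: Pc = R·M3+t = (-0.05147, +0.09001, +1.19709); u = 644.4·(-0.05147)/1.19709 + 311.3 = 283.5927, v = 764.0·(+0.09001)/1.19709 + 250.5 = 307.9456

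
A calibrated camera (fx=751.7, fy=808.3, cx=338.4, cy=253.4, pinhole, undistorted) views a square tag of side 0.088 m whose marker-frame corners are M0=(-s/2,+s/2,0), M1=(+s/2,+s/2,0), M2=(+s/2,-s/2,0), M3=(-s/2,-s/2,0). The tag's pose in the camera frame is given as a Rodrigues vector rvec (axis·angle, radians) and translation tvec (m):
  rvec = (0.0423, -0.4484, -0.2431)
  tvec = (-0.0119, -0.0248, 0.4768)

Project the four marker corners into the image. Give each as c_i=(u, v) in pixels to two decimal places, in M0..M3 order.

c0=(272.59, 303.29) c1=(393.06, 265.12) c2=(363.91, 124.86) c3=(238.85, 152.20)

Intrinsics K: fx=751.7, fy=808.3, cx=338.4, cy=253.4
Marker side s = 0.088 m; corners in marker frame (Z=0):
  M0 = (-0.0440, +0.0440, 0)
  M1 = (+0.0440, +0.0440, 0)
  M2 = (+0.0440, -0.0440, 0)
  M3 = (-0.0440, -0.0440, 0)
rvec = (0.0423, -0.4484, -0.2431), |rvec| = θ = 0.51181 rad = 29.325°
Rodrigues: sinθ=0.48976, 1−cosθ=0.12814; R = I + sinθ·[k]× + (1−cosθ)·[k]×²:
    [+0.87273 +0.22335 -0.43411]
    [-0.24190 +0.97022 +0.01285]
    [+0.42405 +0.09380 +0.90077]
t = (-0.0119, -0.0248, 0.4768) m
M0: Pc = R·M0+t = (-0.04047, +0.02853, +0.46227); u = 751.7·(-0.04047)/0.46227 + 338.4 = 272.5863, v = 808.3·(+0.02853)/0.46227 + 253.4 = 303.2917
M1: Pc = R·M1+t = (+0.03633, +0.00725, +0.49959); u = 751.7·(+0.03633)/0.49959 + 338.4 = 393.0602, v = 808.3·(+0.00725)/0.49959 + 253.4 = 265.1232
M2: Pc = R·M2+t = (+0.01667, -0.07813, +0.49133); u = 751.7·(+0.01667)/0.49133 + 338.4 = 363.9086, v = 808.3·(-0.07813)/0.49133 + 253.4 = 124.8612
M3: Pc = R·M3+t = (-0.06013, -0.05685, +0.45401); u = 751.7·(-0.06013)/0.45401 + 338.4 = 238.8484, v = 808.3·(-0.05685)/0.45401 + 253.4 = 152.1953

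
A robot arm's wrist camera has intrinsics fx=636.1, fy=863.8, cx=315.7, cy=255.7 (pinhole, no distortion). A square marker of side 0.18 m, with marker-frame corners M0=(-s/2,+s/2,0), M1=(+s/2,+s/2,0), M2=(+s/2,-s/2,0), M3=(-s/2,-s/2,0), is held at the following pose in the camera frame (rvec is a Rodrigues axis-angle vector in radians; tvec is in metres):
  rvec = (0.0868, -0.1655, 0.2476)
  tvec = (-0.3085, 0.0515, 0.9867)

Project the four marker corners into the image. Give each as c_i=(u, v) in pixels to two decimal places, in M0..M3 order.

Intrinsics K: fx=636.1, fy=863.8, cx=315.7, cy=255.7
Marker side s = 0.18 m; corners in marker frame (Z=0):
  M0 = (-0.0900, +0.0900, 0)
  M1 = (+0.0900, +0.0900, 0)
  M2 = (+0.0900, -0.0900, 0)
  M3 = (-0.0900, -0.0900, 0)
rvec = (0.0868, -0.1655, 0.2476), |rvec| = θ = 0.31021 rad = 17.774°
Rodrigues: sinθ=0.30526, 1−cosθ=0.04773; R = I + sinθ·[k]× + (1−cosθ)·[k]×²:
    [+0.95601 -0.25077 -0.15220]
    [+0.23652 +0.96586 -0.10574]
    [+0.17352 +0.06509 +0.98268]
t = (-0.3085, 0.0515, 0.9867) m
M0: Pc = R·M0+t = (-0.41711, +0.11714, +0.97694); u = 636.1·(-0.41711)/0.97694 + 315.7 = 44.1138, v = 863.8·(+0.11714)/0.97694 + 255.7 = 359.2737
M1: Pc = R·M1+t = (-0.24503, +0.15971, +1.00817); u = 636.1·(-0.24503)/1.00817 + 315.7 = 161.1008, v = 863.8·(+0.15971)/1.00817 + 255.7 = 392.5423
M2: Pc = R·M2+t = (-0.19989, -0.01414, +0.99646); u = 636.1·(-0.19989)/0.99646 + 315.7 = 188.0982, v = 863.8·(-0.01414)/0.99646 + 255.7 = 243.4425
M3: Pc = R·M3+t = (-0.37197, -0.05671, +0.96523); u = 636.1·(-0.37197)/0.96523 + 315.7 = 70.5647, v = 863.8·(-0.05671)/0.96523 + 255.7 = 204.9455

c0=(44.11, 359.27) c1=(161.10, 392.54) c2=(188.10, 243.44) c3=(70.56, 204.95)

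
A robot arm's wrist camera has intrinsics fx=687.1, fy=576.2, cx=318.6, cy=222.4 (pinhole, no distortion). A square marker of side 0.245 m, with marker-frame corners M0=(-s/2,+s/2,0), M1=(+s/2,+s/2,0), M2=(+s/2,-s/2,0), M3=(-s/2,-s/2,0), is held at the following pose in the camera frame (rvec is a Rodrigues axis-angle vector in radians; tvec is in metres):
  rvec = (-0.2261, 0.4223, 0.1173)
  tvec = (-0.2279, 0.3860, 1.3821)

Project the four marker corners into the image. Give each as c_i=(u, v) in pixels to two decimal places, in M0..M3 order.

c0=(143.92, 425.35) c1=(246.88, 448.37) c2=(269.19, 339.58) c3=(168.00, 324.96)

Intrinsics K: fx=687.1, fy=576.2, cx=318.6, cy=222.4
Marker side s = 0.245 m; corners in marker frame (Z=0):
  M0 = (-0.1225, +0.1225, 0)
  M1 = (+0.1225, +0.1225, 0)
  M2 = (+0.1225, -0.1225, 0)
  M3 = (-0.1225, -0.1225, 0)
rvec = (-0.2261, 0.4223, 0.1173), |rvec| = θ = 0.49317 rad = 28.257°
Rodrigues: sinθ=0.47342, 1−cosθ=0.11916; R = I + sinθ·[k]× + (1−cosθ)·[k]×²:
    [+0.90588 -0.15938 +0.39239]
    [+0.06582 +0.96821 +0.24132]
    [-0.41838 -0.19278 +0.88758]
t = (-0.2279, 0.3860, 1.3821) m
M0: Pc = R·M0+t = (-0.35840, +0.49654, +1.40974); u = 687.1·(-0.35840)/1.40974 + 318.6 = 143.9197, v = 576.2·(+0.49654)/1.40974 + 222.4 = 425.3513
M1: Pc = R·M1+t = (-0.13645, +0.51267, +1.30723); u = 687.1·(-0.13645)/1.30723 + 318.6 = 246.8779, v = 576.2·(+0.51267)/1.30723 + 222.4 = 448.3734
M2: Pc = R·M2+t = (-0.09740, +0.27546, +1.35446); u = 687.1·(-0.09740)/1.35446 + 318.6 = 269.1879, v = 576.2·(+0.27546)/1.35446 + 222.4 = 339.5818
M3: Pc = R·M3+t = (-0.31935, +0.25933, +1.45697); u = 687.1·(-0.31935)/1.45697 + 318.6 = 167.9976, v = 576.2·(+0.25933)/1.45697 + 222.4 = 324.9600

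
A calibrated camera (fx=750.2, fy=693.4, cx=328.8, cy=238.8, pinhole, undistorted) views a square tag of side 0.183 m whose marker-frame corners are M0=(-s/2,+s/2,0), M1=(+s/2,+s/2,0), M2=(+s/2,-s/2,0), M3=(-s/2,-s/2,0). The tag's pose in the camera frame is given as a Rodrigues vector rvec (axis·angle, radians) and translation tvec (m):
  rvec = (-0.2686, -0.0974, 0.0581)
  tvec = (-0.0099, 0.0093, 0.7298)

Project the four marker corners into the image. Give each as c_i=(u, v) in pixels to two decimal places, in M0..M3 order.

Intrinsics K: fx=750.2, fy=693.4, cx=328.8, cy=238.8
Marker side s = 0.183 m; corners in marker frame (Z=0):
  M0 = (-0.0915, +0.0915, 0)
  M1 = (+0.0915, +0.0915, 0)
  M2 = (+0.0915, -0.0915, 0)
  M3 = (-0.0915, -0.0915, 0)
rvec = (-0.2686, -0.0974, 0.0581), |rvec| = θ = 0.29156 rad = 16.705°
Rodrigues: sinθ=0.28745, 1−cosθ=0.04220; R = I + sinθ·[k]× + (1−cosθ)·[k]×²:
    [+0.99361 -0.04429 -0.10377]
    [+0.07027 +0.96251 +0.26200]
    [+0.08828 -0.26762 +0.95947]
t = (-0.0099, 0.0093, 0.7298) m
M0: Pc = R·M0+t = (-0.10487, +0.09094, +0.69724); u = 750.2·(-0.10487)/0.69724 + 328.8 = 215.9654, v = 693.4·(+0.09094)/0.69724 + 238.8 = 329.2395
M1: Pc = R·M1+t = (+0.07696, +0.10380, +0.71339); u = 750.2·(+0.07696)/0.71339 + 328.8 = 409.7342, v = 693.4·(+0.10380)/0.71339 + 238.8 = 339.6903
M2: Pc = R·M2+t = (+0.08507, -0.07234, +0.76236); u = 750.2·(+0.08507)/0.76236 + 328.8 = 412.5110, v = 693.4·(-0.07234)/0.76236 + 238.8 = 173.0043
M3: Pc = R·M3+t = (-0.09676, -0.08520, +0.74621); u = 750.2·(-0.09676)/0.74621 + 328.8 = 231.5196, v = 693.4·(-0.08520)/0.74621 + 238.8 = 159.6307

c0=(215.97, 329.24) c1=(409.73, 339.69) c2=(412.51, 173.00) c3=(231.52, 159.63)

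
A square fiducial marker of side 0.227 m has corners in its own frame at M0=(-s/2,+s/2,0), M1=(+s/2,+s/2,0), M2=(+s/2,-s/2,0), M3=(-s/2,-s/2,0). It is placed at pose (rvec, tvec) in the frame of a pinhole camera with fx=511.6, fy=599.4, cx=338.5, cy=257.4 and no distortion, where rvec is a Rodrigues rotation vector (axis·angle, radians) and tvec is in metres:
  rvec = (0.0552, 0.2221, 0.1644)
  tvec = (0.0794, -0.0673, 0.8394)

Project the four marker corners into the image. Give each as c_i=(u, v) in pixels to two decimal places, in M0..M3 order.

c0=(310.62, 274.86) c1=(444.68, 303.71) c2=(469.33, 138.53) c3=(331.28, 118.53)

Intrinsics K: fx=511.6, fy=599.4, cx=338.5, cy=257.4
Marker side s = 0.227 m; corners in marker frame (Z=0):
  M0 = (-0.1135, +0.1135, 0)
  M1 = (+0.1135, +0.1135, 0)
  M2 = (+0.1135, -0.1135, 0)
  M3 = (-0.1135, -0.1135, 0)
rvec = (0.0552, 0.2221, 0.1644), |rvec| = θ = 0.28179 rad = 16.145°
Rodrigues: sinθ=0.27807, 1−cosθ=0.03944; R = I + sinθ·[k]× + (1−cosθ)·[k]×²:
    [+0.96207 -0.15614 +0.22368]
    [+0.16832 +0.98506 -0.03634]
    [-0.21466 +0.07261 +0.97399]
t = (0.0794, -0.0673, 0.8394) m
M0: Pc = R·M0+t = (-0.04752, +0.02540, +0.87201); u = 511.6·(-0.04752)/0.87201 + 338.5 = 310.6217, v = 599.4·(+0.02540)/0.87201 + 257.4 = 274.8594
M1: Pc = R·M1+t = (+0.17087, +0.06361, +0.82328); u = 511.6·(+0.17087)/0.82328 + 338.5 = 444.6839, v = 599.4·(+0.06361)/0.82328 + 257.4 = 303.7117
M2: Pc = R·M2+t = (+0.20632, -0.16000, +0.80679); u = 511.6·(+0.20632)/0.80679 + 338.5 = 469.3290, v = 599.4·(-0.16000)/0.80679 + 257.4 = 138.5296
M3: Pc = R·M3+t = (-0.01207, -0.19821, +0.85552); u = 511.6·(-0.01207)/0.85552 + 338.5 = 331.2803, v = 599.4·(-0.19821)/0.85552 + 257.4 = 118.5300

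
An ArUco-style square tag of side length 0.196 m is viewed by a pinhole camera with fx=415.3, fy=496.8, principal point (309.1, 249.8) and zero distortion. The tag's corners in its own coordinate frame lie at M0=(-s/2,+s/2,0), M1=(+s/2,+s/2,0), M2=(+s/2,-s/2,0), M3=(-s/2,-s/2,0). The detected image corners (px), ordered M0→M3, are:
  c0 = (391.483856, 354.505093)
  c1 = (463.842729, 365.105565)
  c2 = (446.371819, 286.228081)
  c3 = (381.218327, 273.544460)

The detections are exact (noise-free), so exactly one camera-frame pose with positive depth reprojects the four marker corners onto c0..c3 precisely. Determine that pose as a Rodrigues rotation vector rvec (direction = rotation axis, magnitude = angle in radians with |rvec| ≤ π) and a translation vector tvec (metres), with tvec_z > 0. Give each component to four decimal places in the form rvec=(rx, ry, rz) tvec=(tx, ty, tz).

rvec=(-0.6620, -0.2802, 0.0786) tvec=(0.2872, 0.1456, 1.0654)

Intrinsics K: fx=415.3, fy=496.8, cx=309.1, cy=249.8
Marker side s = 0.196 m; corners in marker frame (Z=0):
  M0 = (-0.0980, +0.0980, 0)
  M1 = (+0.0980, +0.0980, 0)
  M2 = (+0.0980, -0.0980, 0)
  M3 = (-0.0980, -0.0980, 0)
Detected image corners:
  c0 = (391.483856, 354.505093) px
  c1 = (463.842729, 365.105565) px
  c2 = (446.371819, 286.228081) px
  c3 = (381.218327, 273.544460) px
Planar DLT: solve 8×8 A·h = b for H (H[2,2]=1):
  H  [+441.16224 -172.24242 +421.06803]
  H  [+129.18905 +222.60775 +317.70433]
  H  [+0.21726 -0.57850 +1.00000]
B = K⁻¹H; ‖b₁‖=0.938601, ‖b₂‖=0.938601; λ = 2/(‖b₁‖+‖b₂‖) = 1.065416, sign → tz>0 ⇒ λ=+1.065416
r₁ = λ·B[:,0] = (+0.95948,+0.16067,+0.23147); r₂ = λ·B[:,1] = (+0.01686,+0.78730,-0.61634)
r₃ = r₁×r₂ = (-0.28126,+0.59527,+0.75269); SVD([r₁ r₂ r₃]) → R = UVᵀ:
  R  [+0.95948 +0.01686 -0.28126]
  R  [+0.16067 +0.78730 +0.59527]
  R  [+0.23147 -0.61634 +0.75269]
t = (+0.28724, +0.14562, +1.06542) m
tr R = 2.499478; θ = arccos((tr R − 1)/2) = 0.723129 rad = 41.432°
axis k = ((R−Rᵀ)₃₂, (R−Rᵀ)₁₃, (R−Rᵀ)₂₁) / (2 sinθ) = (-0.915479, -0.387417, +0.108661)
rvec = θ·k = (-0.662009, -0.280152, +0.078576)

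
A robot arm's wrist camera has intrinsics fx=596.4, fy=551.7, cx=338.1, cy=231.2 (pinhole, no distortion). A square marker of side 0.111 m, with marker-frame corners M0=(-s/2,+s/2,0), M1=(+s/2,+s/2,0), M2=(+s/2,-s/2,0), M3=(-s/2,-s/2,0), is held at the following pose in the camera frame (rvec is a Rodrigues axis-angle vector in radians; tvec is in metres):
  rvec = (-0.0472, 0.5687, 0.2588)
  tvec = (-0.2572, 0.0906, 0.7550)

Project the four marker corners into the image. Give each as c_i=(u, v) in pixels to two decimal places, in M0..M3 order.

c0=(98.15, 323.47) c1=(152.32, 350.37) c2=(174.90, 269.08) c3=(118.80, 248.27)

Intrinsics K: fx=596.4, fy=551.7, cx=338.1, cy=231.2
Marker side s = 0.111 m; corners in marker frame (Z=0):
  M0 = (-0.0555, +0.0555, 0)
  M1 = (+0.0555, +0.0555, 0)
  M2 = (+0.0555, -0.0555, 0)
  M3 = (-0.0555, -0.0555, 0)
rvec = (-0.0472, 0.5687, 0.2588), |rvec| = θ = 0.62660 rad = 35.901°
Rodrigues: sinθ=0.58639, 1−cosθ=0.18997; R = I + sinθ·[k]× + (1−cosθ)·[k]×²:
    [+0.81111 -0.25518 +0.52630]
    [+0.22921 +0.96651 +0.11538]
    [-0.53812 +0.02704 +0.84243]
t = (-0.2572, 0.0906, 0.7550) m
M0: Pc = R·M0+t = (-0.31638, +0.13152, +0.78637); u = 596.4·(-0.31638)/0.78637 + 338.1 = 98.1503, v = 551.7·(+0.13152)/0.78637 + 231.2 = 323.4724
M1: Pc = R·M1+t = (-0.22635, +0.15696, +0.72664); u = 596.4·(-0.22635)/0.72664 + 338.1 = 152.3219, v = 551.7·(+0.15696)/0.72664 + 231.2 = 350.3743
M2: Pc = R·M2+t = (-0.19802, +0.04968, +0.72363); u = 596.4·(-0.19802)/0.72363 + 338.1 = 174.8962, v = 551.7·(+0.04968)/0.72363 + 231.2 = 269.0757
M3: Pc = R·M3+t = (-0.28805, +0.02424, +0.78336); u = 596.4·(-0.28805)/0.78336 + 338.1 = 118.7957, v = 551.7·(+0.02424)/0.78336 + 231.2 = 248.2697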